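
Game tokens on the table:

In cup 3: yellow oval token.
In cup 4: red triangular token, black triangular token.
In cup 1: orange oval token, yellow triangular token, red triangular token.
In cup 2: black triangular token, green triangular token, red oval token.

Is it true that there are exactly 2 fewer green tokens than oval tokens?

|green tokens| = 1.
|oval tokens| = 3.
The claim requires 3 − 1 (= 2) to equal 2, which holds.

True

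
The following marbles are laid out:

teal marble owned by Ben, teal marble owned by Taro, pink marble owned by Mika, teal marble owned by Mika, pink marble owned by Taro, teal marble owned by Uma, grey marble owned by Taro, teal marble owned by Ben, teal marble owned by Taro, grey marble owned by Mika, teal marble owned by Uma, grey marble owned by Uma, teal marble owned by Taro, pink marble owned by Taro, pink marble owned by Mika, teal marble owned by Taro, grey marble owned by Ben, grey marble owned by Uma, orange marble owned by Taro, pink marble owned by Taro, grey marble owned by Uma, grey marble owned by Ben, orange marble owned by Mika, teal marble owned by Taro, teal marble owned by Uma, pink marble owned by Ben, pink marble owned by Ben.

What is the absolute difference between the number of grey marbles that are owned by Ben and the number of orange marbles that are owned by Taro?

grey marbles owned by Ben: 2. orange marbles owned by Taro: 1.
|2 − 1| = 2 − 1 = 1.

1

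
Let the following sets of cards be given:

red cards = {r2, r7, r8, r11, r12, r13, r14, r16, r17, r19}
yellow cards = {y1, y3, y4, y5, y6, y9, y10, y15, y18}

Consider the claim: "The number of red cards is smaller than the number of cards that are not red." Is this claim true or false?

red cards: 10.
cards that are not red: 9.
The claim requires 10 < 9, which does not hold.

False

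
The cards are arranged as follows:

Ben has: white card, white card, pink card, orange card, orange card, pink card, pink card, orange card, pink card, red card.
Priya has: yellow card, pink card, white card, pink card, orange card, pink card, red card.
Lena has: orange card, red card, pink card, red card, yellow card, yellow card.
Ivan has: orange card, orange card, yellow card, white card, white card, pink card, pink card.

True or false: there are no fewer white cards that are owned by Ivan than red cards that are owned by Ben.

True

|white cards owned by Ivan| = 2.
|red cards owned by Ben| = 1.
The claim requires 2 ≥ 1, which holds.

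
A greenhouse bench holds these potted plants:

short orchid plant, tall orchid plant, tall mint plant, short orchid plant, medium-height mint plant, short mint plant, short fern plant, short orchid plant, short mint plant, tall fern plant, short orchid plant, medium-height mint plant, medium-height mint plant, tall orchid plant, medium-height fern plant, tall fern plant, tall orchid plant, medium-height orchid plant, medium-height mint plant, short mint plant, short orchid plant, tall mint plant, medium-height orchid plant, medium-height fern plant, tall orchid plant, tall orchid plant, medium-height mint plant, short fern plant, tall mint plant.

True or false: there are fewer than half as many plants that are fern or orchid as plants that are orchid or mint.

False

There are 18 plants that are fern or orchid.
There are 23 plants that are orchid or mint.
The claim requires 2 × 18 = 36 < 23, which does not hold.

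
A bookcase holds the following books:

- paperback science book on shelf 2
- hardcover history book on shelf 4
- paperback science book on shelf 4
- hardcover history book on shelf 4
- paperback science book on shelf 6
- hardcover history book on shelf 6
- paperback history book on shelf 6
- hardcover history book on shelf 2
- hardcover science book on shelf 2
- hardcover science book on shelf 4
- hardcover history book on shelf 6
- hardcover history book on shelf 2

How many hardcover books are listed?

8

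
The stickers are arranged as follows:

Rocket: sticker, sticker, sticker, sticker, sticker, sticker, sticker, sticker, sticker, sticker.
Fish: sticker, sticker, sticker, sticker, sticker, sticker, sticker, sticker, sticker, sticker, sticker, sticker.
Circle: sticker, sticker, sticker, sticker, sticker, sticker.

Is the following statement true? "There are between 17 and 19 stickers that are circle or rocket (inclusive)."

There are 16 stickers that are circle or rocket.
The claim requires 17 ≤ 16 ≤ 19, which does not hold.

False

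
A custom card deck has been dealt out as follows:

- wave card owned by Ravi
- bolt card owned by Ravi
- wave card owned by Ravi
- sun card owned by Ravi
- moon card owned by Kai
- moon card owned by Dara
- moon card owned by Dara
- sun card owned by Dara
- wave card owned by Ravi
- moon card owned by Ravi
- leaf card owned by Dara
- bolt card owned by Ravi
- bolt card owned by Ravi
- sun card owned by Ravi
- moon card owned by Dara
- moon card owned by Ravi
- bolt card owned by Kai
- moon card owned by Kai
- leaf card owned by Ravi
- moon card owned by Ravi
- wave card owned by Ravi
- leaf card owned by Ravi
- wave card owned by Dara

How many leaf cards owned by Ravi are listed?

2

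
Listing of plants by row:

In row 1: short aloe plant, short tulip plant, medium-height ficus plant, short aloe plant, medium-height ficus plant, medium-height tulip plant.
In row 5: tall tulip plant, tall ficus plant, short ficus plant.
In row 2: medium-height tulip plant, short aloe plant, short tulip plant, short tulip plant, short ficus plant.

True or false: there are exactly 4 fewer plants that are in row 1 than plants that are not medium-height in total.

There are 6 plants in row 1.
There are 10 plants that are not medium-height.
The claim requires 10 − 6 (= 4) to equal 4, which holds.

True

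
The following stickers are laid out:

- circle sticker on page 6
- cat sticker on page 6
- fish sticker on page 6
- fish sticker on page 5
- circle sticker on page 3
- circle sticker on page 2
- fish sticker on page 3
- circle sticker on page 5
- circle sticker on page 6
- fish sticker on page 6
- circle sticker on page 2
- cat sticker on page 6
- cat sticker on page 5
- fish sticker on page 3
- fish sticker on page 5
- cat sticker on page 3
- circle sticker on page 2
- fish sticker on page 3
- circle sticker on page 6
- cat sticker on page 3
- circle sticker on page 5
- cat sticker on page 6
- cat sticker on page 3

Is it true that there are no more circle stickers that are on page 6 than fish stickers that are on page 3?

There are 3 circle stickers on page 6.
There are 3 fish stickers on page 3.
The claim requires 3 ≤ 3, which holds.

True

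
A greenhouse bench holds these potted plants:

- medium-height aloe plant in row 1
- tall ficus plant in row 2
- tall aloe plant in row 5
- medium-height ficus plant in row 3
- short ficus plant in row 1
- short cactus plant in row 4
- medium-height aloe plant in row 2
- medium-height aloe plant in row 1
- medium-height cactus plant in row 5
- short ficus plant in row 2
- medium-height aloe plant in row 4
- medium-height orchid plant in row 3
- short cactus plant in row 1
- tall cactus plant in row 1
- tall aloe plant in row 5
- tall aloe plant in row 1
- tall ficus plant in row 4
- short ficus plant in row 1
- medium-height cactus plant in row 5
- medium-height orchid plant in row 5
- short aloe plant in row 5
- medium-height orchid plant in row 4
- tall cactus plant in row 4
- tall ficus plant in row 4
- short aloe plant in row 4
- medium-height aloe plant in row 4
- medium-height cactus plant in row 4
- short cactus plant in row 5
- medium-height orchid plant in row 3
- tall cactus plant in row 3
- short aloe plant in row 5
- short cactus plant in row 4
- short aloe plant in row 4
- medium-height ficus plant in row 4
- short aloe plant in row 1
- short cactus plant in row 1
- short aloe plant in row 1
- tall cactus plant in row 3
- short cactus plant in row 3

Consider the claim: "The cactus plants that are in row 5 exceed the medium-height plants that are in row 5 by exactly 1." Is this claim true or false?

There are 3 cactus plants in row 5.
There are 3 medium-height plants in row 5.
The claim requires 3 − 3 (= 0) to equal 1, which does not hold.

False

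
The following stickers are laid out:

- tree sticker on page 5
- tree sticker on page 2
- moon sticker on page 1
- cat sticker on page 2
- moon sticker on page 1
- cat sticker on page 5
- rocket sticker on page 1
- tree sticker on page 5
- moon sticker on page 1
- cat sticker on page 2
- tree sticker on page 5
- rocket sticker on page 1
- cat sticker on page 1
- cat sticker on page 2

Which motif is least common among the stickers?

Counts by motif: cat 5, tree 4, moon 3, rocket 2.
The minimum is 2, held uniquely by rocket.

rocket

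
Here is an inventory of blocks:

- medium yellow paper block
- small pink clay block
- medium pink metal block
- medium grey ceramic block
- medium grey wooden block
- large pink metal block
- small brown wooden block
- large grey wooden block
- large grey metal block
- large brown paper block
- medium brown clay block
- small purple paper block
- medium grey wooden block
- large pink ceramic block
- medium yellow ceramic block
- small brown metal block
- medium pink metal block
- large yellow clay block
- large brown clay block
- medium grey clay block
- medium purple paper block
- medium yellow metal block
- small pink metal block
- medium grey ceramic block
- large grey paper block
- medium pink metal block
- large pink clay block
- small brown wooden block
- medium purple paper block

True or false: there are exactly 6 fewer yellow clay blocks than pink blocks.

There is 1 yellow clay block.
There are 8 pink blocks.
The claim requires 8 − 1 (= 7) to equal 6, which does not hold.

False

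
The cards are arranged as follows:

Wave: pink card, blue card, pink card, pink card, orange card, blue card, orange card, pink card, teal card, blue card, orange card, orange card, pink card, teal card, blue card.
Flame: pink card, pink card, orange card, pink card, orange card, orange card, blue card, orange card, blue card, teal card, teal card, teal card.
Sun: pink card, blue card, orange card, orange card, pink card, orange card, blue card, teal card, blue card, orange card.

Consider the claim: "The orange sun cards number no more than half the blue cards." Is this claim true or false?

orange sun cards: 4.
blue cards: 9.
The claim requires 2 × 4 = 8 ≤ 9, which holds.

True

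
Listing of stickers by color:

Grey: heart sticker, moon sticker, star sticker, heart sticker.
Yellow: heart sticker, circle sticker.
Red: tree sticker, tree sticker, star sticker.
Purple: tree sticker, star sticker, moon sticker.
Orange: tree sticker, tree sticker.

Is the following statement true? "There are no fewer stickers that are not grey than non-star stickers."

False

stickers that are not grey: 10.
non-star stickers: 11.
The claim requires 10 ≥ 11, which does not hold.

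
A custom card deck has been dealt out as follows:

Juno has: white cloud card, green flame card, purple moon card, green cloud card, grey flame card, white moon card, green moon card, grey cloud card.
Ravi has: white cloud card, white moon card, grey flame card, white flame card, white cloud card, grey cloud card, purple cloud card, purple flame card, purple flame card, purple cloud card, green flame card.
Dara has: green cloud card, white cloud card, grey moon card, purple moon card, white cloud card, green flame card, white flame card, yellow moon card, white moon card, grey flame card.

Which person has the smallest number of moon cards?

Counts by player (restricted to moon cards): Dara→4, Juno→3, Ravi→1.
The minimum is 1, held uniquely by Ravi.

Ravi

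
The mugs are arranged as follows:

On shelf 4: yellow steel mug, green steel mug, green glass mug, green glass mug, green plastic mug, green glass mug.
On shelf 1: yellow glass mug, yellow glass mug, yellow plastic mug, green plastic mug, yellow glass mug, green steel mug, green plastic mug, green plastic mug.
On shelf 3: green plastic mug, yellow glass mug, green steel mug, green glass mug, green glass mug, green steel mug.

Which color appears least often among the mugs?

Counts by color: green 14, yellow 6.
The minimum is 6, held uniquely by yellow.

yellow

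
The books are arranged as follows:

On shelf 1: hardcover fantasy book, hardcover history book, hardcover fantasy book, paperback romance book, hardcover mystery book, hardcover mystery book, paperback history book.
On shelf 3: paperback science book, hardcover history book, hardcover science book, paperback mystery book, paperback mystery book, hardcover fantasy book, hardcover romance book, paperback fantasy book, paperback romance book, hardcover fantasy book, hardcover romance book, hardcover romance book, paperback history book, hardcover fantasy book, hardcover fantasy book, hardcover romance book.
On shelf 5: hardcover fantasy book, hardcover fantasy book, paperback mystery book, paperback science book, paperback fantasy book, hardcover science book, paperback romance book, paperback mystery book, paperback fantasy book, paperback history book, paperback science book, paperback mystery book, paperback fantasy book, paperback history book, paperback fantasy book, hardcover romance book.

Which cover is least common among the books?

hardcover

Counts by cover: paperback 20, hardcover 19.
The minimum is 19, held uniquely by hardcover.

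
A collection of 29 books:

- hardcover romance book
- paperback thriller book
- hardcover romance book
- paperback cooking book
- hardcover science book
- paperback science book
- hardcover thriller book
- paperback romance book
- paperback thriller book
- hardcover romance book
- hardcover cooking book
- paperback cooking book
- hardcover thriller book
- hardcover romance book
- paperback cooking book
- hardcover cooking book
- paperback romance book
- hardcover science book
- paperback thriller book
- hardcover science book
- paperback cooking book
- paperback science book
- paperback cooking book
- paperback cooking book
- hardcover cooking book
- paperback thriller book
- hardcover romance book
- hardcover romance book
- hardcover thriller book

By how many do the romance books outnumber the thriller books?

1

romance books: 8.
thriller books: 7.
8 − 7 = 1.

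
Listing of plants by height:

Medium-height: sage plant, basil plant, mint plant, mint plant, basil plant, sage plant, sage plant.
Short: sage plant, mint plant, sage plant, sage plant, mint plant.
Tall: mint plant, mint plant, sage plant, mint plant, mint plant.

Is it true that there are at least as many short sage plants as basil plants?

|short sage plants| = 3.
|basil plants| = 2.
The claim requires 3 ≥ 2, which holds.

True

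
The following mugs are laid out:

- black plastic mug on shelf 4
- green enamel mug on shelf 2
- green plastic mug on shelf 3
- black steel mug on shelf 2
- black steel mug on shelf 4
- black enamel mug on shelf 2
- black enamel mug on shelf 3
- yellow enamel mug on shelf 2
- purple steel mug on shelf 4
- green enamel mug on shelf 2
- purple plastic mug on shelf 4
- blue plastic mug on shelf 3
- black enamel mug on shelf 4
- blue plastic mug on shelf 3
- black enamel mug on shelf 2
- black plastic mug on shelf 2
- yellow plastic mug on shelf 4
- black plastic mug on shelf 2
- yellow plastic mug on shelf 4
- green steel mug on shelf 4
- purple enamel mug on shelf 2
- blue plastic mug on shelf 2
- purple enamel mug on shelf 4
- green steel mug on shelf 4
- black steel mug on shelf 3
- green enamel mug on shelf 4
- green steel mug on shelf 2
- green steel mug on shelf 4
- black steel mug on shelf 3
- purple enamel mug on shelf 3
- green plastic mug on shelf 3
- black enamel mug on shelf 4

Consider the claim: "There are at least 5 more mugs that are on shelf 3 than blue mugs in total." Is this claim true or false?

True

mugs on shelf 3: 8.
blue mugs: 3.
The claim requires 8 − 3 = 5 ≥ 5, which holds.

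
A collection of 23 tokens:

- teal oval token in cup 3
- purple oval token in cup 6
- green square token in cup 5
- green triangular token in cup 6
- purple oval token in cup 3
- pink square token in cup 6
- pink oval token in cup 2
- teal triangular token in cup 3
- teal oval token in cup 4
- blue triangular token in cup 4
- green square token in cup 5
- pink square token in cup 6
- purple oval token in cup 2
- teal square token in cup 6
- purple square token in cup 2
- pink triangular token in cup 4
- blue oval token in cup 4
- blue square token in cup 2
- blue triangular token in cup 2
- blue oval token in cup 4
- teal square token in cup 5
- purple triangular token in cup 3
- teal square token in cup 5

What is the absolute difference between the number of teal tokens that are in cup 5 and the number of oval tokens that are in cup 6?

1

teal tokens in cup 5: 2. oval tokens in cup 6: 1.
|2 − 1| = 2 − 1 = 1.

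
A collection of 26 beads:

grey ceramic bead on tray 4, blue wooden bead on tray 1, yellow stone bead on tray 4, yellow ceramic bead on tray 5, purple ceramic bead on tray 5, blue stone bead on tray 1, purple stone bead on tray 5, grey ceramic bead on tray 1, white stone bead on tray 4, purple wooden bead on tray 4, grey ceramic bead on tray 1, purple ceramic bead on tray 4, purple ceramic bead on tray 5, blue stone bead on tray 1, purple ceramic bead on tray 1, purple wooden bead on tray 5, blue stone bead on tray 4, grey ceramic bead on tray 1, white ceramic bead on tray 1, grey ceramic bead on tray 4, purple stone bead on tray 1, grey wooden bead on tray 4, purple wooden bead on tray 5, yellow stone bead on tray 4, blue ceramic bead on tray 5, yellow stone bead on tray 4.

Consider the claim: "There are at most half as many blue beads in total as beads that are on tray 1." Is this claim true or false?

|blue beads| = 5.
|beads on tray 1| = 9.
The claim requires 2 × 5 = 10 ≤ 9, which does not hold.

False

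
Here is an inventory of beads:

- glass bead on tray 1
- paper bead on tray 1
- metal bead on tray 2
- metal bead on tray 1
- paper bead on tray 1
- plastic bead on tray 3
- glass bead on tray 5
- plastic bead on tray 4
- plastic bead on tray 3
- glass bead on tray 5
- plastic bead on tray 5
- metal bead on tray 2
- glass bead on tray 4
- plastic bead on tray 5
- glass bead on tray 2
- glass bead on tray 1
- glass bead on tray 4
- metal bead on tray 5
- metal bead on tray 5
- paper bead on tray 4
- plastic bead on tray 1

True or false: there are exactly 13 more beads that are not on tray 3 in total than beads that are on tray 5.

|beads that are not on tray 3| = 19.
|beads on tray 5| = 6.
The claim requires 19 − 6 (= 13) to equal 13, which holds.

True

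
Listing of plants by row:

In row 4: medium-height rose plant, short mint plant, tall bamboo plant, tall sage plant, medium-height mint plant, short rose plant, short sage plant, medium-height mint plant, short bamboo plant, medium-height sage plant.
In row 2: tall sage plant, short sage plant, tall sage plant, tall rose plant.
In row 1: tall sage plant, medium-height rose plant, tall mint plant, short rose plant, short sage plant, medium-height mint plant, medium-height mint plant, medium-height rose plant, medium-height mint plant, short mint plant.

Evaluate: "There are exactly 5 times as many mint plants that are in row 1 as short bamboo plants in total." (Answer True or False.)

There are 5 mint plants in row 1.
There is 1 short bamboo plant.
The claim requires 5 = 5 × 1 = 5, which holds.

True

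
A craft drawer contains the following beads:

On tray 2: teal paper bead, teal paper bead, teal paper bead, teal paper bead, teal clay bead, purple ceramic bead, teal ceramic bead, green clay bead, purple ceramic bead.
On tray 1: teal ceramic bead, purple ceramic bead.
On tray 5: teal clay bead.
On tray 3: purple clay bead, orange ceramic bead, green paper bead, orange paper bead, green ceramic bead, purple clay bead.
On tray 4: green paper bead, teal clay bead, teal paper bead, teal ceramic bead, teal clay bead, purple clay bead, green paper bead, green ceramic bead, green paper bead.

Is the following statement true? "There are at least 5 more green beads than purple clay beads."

False

green beads: 7.
purple clay beads: 3.
The claim requires 7 − 3 = 4 ≥ 5, which does not hold.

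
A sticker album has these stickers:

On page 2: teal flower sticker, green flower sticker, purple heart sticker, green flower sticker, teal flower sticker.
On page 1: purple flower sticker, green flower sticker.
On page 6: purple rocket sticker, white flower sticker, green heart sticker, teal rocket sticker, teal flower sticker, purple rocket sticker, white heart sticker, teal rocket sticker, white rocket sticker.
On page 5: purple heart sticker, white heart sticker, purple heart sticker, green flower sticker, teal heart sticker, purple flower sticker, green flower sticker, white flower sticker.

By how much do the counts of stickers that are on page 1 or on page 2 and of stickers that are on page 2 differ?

2

stickers on page 1 or on page 2: 7. stickers on page 2: 5.
|7 − 5| = 7 − 5 = 2.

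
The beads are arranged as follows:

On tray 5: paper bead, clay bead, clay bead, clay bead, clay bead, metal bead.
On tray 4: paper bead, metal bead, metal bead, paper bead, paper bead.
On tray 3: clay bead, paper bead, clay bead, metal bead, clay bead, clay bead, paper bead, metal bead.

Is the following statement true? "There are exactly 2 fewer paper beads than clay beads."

|paper beads| = 6.
|clay beads| = 8.
The claim requires 8 − 6 (= 2) to equal 2, which holds.

True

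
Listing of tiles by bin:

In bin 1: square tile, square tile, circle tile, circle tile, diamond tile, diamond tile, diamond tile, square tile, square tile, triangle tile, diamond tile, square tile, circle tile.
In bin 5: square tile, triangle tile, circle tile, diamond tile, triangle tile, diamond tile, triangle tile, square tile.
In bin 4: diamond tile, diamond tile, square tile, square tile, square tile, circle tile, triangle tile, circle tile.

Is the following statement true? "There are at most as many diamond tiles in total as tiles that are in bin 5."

True

diamond tiles: 8.
tiles in bin 5: 8.
The claim requires 8 ≤ 8, which holds.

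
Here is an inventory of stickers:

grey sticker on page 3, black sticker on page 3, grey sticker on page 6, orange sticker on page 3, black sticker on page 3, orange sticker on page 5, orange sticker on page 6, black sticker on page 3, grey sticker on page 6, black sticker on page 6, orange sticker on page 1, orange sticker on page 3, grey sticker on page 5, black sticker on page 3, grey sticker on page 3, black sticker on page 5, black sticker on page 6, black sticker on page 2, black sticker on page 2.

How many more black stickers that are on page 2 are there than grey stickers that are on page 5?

1

black stickers on page 2: 2.
grey stickers on page 5: 1.
2 − 1 = 1.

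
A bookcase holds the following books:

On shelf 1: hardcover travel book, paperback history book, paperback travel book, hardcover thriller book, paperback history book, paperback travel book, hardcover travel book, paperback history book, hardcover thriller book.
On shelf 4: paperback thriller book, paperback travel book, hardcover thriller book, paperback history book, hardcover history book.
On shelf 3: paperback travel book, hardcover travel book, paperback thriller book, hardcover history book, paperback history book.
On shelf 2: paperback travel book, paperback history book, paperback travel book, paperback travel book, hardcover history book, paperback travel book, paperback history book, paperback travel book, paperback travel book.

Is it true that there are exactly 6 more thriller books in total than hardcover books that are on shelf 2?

There are 5 thriller books.
There is 1 hardcover book on shelf 2.
The claim requires 5 − 1 (= 4) to equal 6, which does not hold.

False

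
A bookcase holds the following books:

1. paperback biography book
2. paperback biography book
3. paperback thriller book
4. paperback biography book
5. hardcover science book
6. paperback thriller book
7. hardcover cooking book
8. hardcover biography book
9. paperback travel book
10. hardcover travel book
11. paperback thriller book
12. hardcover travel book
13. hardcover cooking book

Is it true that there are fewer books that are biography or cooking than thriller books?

False

|books that are biography or cooking| = 6.
|thriller books| = 3.
The claim requires 6 < 3, which does not hold.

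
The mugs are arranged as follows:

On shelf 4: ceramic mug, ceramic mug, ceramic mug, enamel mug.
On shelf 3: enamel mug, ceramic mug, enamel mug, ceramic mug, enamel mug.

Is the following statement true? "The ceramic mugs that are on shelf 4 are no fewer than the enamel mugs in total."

There are 3 ceramic mugs on shelf 4.
There are 4 enamel mugs.
The claim requires 3 ≥ 4, which does not hold.

False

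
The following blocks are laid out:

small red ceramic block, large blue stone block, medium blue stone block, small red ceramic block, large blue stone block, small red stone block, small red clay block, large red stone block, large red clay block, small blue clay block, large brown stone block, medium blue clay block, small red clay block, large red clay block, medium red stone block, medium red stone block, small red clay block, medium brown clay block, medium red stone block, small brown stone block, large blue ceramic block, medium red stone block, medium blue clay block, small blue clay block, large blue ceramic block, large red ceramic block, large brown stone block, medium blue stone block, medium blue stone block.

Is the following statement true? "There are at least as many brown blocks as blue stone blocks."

False

|brown blocks| = 4.
|blue stone blocks| = 5.
The claim requires 4 ≥ 5, which does not hold.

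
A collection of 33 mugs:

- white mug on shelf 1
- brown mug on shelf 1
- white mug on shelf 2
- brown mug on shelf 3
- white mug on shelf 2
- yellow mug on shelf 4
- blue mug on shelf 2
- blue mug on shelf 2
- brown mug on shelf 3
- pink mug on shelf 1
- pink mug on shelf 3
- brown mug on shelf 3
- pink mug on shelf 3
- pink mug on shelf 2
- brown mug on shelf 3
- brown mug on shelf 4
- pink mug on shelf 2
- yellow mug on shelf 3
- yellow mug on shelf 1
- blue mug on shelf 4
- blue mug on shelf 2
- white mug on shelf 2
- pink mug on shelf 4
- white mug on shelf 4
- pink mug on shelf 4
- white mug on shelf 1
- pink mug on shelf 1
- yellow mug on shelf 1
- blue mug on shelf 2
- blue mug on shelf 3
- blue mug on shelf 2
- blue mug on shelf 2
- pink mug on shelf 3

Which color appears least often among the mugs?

yellow

Counts by color: pink 9, blue 8, white 6, brown 6, yellow 4.
The minimum is 4, held uniquely by yellow.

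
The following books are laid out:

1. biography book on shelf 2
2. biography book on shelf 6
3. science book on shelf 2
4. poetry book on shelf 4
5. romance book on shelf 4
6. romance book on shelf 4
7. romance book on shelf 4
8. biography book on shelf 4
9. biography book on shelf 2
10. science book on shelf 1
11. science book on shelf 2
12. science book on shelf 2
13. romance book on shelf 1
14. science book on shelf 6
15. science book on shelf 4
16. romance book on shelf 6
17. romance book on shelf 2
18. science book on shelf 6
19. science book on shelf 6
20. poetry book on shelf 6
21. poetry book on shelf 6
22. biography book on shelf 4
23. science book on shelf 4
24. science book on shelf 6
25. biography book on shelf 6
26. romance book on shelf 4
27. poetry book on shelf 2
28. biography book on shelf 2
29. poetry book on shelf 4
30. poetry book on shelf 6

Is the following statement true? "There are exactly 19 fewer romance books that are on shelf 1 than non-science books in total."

|romance books on shelf 1| = 1.
|non-science books| = 20.
The claim requires 20 − 1 (= 19) to equal 19, which holds.

True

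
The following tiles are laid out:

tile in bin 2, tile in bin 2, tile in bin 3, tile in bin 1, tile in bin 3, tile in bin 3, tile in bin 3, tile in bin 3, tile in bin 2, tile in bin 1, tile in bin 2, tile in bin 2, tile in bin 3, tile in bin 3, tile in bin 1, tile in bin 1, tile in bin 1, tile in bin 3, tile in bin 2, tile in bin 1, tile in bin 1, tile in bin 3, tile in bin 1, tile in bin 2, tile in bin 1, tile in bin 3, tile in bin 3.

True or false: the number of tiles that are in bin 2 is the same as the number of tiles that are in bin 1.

False

tiles in bin 2: 7.
tiles in bin 1: 9.
The claim requires 7 = 9, which does not hold.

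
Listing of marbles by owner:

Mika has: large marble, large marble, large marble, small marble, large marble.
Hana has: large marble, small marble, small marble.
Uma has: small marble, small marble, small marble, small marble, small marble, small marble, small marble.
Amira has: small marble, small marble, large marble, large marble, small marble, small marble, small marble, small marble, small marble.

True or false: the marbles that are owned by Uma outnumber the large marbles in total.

marbles owned by Uma: 7.
large marbles: 7.
The claim requires 7 > 7, which does not hold.

False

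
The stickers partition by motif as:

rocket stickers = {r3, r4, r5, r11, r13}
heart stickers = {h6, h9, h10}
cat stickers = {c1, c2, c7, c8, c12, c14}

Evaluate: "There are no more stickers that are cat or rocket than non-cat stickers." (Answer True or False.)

|stickers that are cat or rocket| = 11.
|non-cat stickers| = 8.
The claim requires 11 ≤ 8, which does not hold.

False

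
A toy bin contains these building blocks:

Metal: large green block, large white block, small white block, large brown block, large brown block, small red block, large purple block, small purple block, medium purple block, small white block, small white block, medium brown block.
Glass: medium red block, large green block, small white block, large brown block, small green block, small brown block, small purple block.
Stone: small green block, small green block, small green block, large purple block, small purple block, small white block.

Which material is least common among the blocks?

Counts by material: metal 12, glass 7, stone 6.
The minimum is 6, held uniquely by stone.

stone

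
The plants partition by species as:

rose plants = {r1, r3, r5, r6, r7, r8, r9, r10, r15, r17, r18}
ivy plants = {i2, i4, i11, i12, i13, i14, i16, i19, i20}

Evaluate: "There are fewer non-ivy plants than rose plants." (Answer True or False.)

|non-ivy plants| = 11.
|rose plants| = 11.
The claim requires 11 < 11, which does not hold.

False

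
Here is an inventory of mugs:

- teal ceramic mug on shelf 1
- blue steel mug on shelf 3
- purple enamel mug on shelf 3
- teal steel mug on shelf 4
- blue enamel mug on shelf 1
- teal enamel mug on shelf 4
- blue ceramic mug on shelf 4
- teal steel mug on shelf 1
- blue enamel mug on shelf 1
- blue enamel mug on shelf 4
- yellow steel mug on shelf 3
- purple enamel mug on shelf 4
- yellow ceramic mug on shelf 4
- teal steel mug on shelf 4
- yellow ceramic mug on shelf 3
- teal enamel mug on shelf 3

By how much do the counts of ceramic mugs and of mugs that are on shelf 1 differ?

0

ceramic mugs: 4. mugs on shelf 1: 4.
|4 − 4| = 4 − 4 = 0.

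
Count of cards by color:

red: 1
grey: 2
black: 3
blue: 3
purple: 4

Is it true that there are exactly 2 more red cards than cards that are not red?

There is 1 red card.
There are 12 cards that are not red.
The claim requires 1 − 12 (= -11) to equal 2, which does not hold.

False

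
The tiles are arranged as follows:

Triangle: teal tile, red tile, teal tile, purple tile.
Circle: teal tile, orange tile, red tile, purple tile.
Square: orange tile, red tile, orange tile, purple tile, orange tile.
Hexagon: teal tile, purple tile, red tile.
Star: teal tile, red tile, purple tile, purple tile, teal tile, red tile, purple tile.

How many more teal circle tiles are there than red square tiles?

teal circle tiles: 1.
red square tiles: 1.
1 − 1 = 0.

0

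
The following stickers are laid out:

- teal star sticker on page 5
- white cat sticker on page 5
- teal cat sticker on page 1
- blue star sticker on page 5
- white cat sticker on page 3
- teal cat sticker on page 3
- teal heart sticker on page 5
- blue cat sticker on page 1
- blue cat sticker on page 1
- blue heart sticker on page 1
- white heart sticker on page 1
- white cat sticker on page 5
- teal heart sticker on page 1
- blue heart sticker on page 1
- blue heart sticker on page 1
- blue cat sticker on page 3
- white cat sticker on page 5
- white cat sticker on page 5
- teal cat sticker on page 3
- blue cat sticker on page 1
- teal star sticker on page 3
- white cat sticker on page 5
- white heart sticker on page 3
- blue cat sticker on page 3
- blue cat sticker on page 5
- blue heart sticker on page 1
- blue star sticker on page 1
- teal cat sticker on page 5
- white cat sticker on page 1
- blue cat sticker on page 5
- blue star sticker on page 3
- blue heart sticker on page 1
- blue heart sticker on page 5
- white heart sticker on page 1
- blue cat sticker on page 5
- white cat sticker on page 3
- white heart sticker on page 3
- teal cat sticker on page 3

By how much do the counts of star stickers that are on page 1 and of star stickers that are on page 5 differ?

star stickers on page 1: 1. star stickers on page 5: 2.
|1 − 2| = 2 − 1 = 1.

1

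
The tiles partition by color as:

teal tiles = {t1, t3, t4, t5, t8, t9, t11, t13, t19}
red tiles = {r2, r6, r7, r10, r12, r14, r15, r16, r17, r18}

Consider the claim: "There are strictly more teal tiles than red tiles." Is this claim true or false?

False

|teal tiles| = 9.
|red tiles| = 10.
The claim requires 9 > 10, which does not hold.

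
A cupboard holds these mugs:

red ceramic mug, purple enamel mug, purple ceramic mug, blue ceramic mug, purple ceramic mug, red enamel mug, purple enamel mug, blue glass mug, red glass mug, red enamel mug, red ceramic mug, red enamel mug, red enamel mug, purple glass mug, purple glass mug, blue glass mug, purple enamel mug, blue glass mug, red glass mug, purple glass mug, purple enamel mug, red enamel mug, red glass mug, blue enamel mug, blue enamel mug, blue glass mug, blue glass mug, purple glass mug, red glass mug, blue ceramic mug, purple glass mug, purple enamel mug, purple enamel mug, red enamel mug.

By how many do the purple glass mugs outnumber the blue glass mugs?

0

purple glass mugs: 5.
blue glass mugs: 5.
5 − 5 = 0.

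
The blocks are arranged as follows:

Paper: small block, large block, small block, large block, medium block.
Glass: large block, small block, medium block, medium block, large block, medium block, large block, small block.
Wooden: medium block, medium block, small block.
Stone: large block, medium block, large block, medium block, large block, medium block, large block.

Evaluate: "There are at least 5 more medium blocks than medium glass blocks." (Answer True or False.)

True

|medium blocks| = 9.
|medium glass blocks| = 3.
The claim requires 9 − 3 = 6 ≥ 5, which holds.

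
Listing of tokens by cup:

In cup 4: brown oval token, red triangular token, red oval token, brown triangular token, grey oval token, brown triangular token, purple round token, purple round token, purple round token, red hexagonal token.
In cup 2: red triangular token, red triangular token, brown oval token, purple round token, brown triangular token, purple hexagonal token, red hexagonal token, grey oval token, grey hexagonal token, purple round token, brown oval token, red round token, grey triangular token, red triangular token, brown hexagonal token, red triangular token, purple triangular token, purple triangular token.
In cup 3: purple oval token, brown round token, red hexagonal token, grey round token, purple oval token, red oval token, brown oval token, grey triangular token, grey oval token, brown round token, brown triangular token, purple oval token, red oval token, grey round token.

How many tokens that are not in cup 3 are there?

Total tokens: 42; with the excluded value: 14; remaining 42 − 14 = 28.

28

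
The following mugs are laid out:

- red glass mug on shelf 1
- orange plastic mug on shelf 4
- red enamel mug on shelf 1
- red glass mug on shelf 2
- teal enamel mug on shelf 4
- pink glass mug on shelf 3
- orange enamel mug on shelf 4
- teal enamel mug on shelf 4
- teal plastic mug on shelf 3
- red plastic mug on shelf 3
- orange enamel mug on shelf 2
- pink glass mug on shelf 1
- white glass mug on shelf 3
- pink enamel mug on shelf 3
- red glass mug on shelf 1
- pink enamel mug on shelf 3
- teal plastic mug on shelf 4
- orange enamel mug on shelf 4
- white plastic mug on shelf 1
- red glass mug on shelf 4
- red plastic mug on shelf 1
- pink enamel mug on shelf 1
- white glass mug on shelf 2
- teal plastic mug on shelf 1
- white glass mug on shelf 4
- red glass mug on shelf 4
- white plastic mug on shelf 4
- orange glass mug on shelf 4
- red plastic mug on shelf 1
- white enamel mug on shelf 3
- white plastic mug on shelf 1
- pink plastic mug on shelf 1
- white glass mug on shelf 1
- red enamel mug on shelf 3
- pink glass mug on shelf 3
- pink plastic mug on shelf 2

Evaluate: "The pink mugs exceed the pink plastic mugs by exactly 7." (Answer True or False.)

There are 8 pink mugs.
There are 2 pink plastic mugs.
The claim requires 8 − 2 (= 6) to equal 7, which does not hold.

False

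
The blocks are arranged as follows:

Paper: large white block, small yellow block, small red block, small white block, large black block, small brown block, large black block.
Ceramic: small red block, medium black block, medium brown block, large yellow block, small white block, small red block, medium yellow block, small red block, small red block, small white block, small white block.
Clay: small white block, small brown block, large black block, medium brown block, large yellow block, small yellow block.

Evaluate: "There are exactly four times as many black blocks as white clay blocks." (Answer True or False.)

True

|black blocks| = 4.
|white clay blocks| = 1.
The claim requires 4 = 4 × 1 = 4, which holds.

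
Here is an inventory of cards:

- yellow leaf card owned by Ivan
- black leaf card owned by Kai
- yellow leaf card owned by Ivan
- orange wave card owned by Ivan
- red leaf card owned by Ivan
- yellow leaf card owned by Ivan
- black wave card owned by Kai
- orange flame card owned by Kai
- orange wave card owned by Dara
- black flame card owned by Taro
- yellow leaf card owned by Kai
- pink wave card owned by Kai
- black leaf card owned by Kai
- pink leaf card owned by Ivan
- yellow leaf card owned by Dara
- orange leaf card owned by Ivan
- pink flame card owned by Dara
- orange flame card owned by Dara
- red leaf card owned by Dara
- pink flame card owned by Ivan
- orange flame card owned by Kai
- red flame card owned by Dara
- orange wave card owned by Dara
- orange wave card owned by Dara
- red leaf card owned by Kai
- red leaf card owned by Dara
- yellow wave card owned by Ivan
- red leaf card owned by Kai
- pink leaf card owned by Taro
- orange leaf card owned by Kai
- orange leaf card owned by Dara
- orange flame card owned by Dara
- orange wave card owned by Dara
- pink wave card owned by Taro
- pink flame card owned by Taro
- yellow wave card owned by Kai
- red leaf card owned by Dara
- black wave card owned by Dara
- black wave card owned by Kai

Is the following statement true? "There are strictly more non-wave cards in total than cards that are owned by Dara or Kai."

True

|non-wave cards| = 27.
|cards owned by Dara or Kai| = 26.
The claim requires 27 > 26, which holds.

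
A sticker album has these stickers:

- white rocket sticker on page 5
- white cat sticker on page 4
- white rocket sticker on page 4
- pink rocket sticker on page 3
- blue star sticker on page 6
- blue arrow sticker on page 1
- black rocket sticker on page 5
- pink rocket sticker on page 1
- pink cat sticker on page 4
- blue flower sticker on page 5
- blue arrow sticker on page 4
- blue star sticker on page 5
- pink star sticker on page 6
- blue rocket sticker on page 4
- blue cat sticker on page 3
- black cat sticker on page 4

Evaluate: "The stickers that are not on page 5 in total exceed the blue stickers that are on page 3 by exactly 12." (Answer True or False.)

|stickers that are not on page 5| = 12.
|blue stickers on page 3| = 1.
The claim requires 12 − 1 (= 11) to equal 12, which does not hold.

False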